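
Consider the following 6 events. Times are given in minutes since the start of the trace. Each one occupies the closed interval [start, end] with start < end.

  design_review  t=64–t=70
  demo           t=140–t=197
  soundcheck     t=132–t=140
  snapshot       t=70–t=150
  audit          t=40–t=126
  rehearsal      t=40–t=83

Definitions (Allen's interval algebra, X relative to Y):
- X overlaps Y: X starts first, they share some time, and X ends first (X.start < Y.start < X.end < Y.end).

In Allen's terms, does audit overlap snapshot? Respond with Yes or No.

Yes

audit = [t=40, t=126], snapshot = [t=70, t=150].
Actual relation of audit to snapshot: overlaps.
Asked whether 'overlaps' holds → Yes.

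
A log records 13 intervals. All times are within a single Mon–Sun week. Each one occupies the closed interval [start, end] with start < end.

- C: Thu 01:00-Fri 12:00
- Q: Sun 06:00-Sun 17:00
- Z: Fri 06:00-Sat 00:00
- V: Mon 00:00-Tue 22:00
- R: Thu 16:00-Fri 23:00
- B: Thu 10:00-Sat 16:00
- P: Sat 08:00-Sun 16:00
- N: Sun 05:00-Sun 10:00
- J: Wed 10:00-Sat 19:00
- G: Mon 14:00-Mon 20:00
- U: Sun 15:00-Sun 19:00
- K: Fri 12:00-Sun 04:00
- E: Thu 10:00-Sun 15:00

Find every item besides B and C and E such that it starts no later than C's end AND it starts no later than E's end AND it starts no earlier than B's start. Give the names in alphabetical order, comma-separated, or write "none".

K, R, Z

Conditions: its start is no later than C's end (X.start <= Fri 12:00) AND its start is no later than E's end (X.start <= Sun 15:00) AND its start is no earlier than B's start (X.start >= Thu 10:00).
G: start Mon 14:00 <= Fri 12:00? ✓; start Mon 14:00 <= Sun 15:00? ✓; start Mon 14:00 >= Thu 10:00? ✗ → no.
J: start Wed 10:00 <= Fri 12:00? ✓; start Wed 10:00 <= Sun 15:00? ✓; start Wed 10:00 >= Thu 10:00? ✗ → no.
K: start Fri 12:00 <= Fri 12:00? ✓; start Fri 12:00 <= Sun 15:00? ✓; start Fri 12:00 >= Thu 10:00? ✓ → yes.
N: start Sun 05:00 <= Fri 12:00? ✗; start Sun 05:00 <= Sun 15:00? ✓; start Sun 05:00 >= Thu 10:00? ✓ → no.
P: start Sat 08:00 <= Fri 12:00? ✗; start Sat 08:00 <= Sun 15:00? ✓; start Sat 08:00 >= Thu 10:00? ✓ → no.
Q: start Sun 06:00 <= Fri 12:00? ✗; start Sun 06:00 <= Sun 15:00? ✓; start Sun 06:00 >= Thu 10:00? ✓ → no.
R: start Thu 16:00 <= Fri 12:00? ✓; start Thu 16:00 <= Sun 15:00? ✓; start Thu 16:00 >= Thu 10:00? ✓ → yes.
U: start Sun 15:00 <= Fri 12:00? ✗; start Sun 15:00 <= Sun 15:00? ✓; start Sun 15:00 >= Thu 10:00? ✓ → no.
V: start Mon 00:00 <= Fri 12:00? ✓; start Mon 00:00 <= Sun 15:00? ✓; start Mon 00:00 >= Thu 10:00? ✗ → no.
Z: start Fri 06:00 <= Fri 12:00? ✓; start Fri 06:00 <= Sun 15:00? ✓; start Fri 06:00 >= Thu 10:00? ✓ → yes.
Result: K, R, Z.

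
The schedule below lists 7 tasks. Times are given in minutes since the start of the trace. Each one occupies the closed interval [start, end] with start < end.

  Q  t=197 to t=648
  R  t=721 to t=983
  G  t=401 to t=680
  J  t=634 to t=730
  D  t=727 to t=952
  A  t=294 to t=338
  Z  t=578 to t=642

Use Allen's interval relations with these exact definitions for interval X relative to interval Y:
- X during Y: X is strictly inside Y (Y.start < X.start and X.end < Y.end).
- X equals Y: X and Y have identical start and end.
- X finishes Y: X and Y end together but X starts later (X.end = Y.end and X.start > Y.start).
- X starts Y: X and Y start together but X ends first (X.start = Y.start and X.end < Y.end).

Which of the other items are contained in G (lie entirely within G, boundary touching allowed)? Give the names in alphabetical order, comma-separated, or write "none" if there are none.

Z

Target G = [t=401, t=680].
A [t=294, t=338] → before → no.
D [t=727, t=952] → after → no.
J [t=634, t=730] → overlapped-by → no.
Q [t=197, t=648] → overlaps → no.
R [t=721, t=983] → after → no.
Z [t=578, t=642] → during → yes.
Result: Z.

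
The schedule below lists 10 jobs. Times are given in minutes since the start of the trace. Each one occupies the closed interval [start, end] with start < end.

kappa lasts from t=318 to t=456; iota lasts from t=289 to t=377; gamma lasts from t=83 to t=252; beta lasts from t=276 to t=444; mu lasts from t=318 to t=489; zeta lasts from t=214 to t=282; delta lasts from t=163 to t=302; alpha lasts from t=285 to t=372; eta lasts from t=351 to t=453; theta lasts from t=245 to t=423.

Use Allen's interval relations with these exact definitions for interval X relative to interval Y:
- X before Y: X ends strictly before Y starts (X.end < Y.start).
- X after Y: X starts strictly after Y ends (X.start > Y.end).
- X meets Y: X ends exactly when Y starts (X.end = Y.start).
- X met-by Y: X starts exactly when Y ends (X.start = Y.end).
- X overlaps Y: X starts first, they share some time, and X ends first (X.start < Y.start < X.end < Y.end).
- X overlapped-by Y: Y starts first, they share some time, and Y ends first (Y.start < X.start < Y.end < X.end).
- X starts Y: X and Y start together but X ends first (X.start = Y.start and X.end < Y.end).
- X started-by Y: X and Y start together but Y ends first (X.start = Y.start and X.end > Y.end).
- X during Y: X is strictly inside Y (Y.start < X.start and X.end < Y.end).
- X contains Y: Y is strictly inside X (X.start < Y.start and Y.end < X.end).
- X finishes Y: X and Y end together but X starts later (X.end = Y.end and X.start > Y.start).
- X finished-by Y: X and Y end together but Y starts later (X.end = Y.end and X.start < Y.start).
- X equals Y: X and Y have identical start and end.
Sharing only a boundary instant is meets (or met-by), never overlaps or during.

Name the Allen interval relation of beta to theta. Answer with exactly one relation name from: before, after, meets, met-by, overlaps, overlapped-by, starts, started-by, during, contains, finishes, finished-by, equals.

overlapped-by

beta = [t=276, t=444]; theta = [t=245, t=423].
Compare endpoints: beta.start > theta.start, beta.start < theta.end, beta.end > theta.start, beta.end > theta.end.
That pattern is 'overlapped-by'.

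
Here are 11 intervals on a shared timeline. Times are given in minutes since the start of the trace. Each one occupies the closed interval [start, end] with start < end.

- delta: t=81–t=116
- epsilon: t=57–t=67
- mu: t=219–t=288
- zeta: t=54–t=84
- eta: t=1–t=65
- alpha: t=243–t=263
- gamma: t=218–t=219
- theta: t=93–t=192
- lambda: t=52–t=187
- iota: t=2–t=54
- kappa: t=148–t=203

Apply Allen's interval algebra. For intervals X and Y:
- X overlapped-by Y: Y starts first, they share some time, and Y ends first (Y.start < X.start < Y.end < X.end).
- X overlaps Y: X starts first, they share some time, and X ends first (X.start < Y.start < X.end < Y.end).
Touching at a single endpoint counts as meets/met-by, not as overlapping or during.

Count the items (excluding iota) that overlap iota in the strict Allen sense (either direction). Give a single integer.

Target iota = [t=2, t=54].
alpha [t=243, t=263] → after → no.
delta [t=81, t=116] → after → no.
epsilon [t=57, t=67] → after → no.
eta [t=1, t=65] → contains → no.
gamma [t=218, t=219] → after → no.
kappa [t=148, t=203] → after → no.
lambda [t=52, t=187] → overlapped-by → counts.
mu [t=219, t=288] → after → no.
theta [t=93, t=192] → after → no.
zeta [t=54, t=84] → met-by → no.
Total: 1.

1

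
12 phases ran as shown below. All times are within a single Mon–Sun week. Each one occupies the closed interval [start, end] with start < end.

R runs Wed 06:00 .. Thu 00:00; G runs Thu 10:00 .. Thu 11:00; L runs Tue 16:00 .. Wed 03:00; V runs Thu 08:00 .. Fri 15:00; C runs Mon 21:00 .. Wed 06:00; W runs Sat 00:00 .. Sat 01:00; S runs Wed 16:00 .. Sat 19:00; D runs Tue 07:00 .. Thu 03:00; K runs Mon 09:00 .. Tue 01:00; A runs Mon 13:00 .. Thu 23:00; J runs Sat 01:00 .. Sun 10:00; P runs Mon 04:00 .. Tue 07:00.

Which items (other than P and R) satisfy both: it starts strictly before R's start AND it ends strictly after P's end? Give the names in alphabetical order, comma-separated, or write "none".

Conditions: its start is strictly before R's start (X.start < Wed 06:00) AND its end is strictly after P's end (X.end > Tue 07:00).
A: start Mon 13:00 < Wed 06:00? ✓; end Thu 23:00 > Tue 07:00? ✓ → yes.
C: start Mon 21:00 < Wed 06:00? ✓; end Wed 06:00 > Tue 07:00? ✓ → yes.
D: start Tue 07:00 < Wed 06:00? ✓; end Thu 03:00 > Tue 07:00? ✓ → yes.
G: start Thu 10:00 < Wed 06:00? ✗; end Thu 11:00 > Tue 07:00? ✓ → no.
J: start Sat 01:00 < Wed 06:00? ✗; end Sun 10:00 > Tue 07:00? ✓ → no.
K: start Mon 09:00 < Wed 06:00? ✓; end Tue 01:00 > Tue 07:00? ✗ → no.
L: start Tue 16:00 < Wed 06:00? ✓; end Wed 03:00 > Tue 07:00? ✓ → yes.
S: start Wed 16:00 < Wed 06:00? ✗; end Sat 19:00 > Tue 07:00? ✓ → no.
V: start Thu 08:00 < Wed 06:00? ✗; end Fri 15:00 > Tue 07:00? ✓ → no.
W: start Sat 00:00 < Wed 06:00? ✗; end Sat 01:00 > Tue 07:00? ✓ → no.
Result: A, C, D, L.

A, C, D, L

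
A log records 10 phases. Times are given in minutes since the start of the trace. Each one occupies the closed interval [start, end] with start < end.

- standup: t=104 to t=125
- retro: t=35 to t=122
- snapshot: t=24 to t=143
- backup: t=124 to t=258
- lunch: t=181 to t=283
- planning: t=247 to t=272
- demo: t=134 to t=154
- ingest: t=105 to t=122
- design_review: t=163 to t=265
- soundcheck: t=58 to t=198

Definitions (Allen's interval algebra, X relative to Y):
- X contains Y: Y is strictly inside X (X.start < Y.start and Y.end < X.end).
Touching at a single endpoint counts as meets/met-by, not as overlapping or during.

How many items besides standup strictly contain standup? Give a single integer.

2

Target standup = [t=104, t=125].
backup [t=124, t=258] → overlapped-by → no.
demo [t=134, t=154] → after → no.
design_review [t=163, t=265] → after → no.
ingest [t=105, t=122] → during → no.
lunch [t=181, t=283] → after → no.
planning [t=247, t=272] → after → no.
retro [t=35, t=122] → overlaps → no.
snapshot [t=24, t=143] → contains → counts.
soundcheck [t=58, t=198] → contains → counts.
Total: 2.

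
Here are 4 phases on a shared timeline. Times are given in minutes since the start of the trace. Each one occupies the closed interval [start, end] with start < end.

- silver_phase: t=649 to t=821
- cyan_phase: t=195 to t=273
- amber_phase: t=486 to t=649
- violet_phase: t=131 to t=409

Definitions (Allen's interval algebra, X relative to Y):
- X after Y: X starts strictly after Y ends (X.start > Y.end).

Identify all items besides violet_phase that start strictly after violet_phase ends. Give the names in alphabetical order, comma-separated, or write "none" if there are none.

amber_phase, silver_phase

Target violet_phase = [t=131, t=409].
amber_phase [t=486, t=649] → after → yes.
cyan_phase [t=195, t=273] → during → no.
silver_phase [t=649, t=821] → after → yes.
Result: amber_phase, silver_phase.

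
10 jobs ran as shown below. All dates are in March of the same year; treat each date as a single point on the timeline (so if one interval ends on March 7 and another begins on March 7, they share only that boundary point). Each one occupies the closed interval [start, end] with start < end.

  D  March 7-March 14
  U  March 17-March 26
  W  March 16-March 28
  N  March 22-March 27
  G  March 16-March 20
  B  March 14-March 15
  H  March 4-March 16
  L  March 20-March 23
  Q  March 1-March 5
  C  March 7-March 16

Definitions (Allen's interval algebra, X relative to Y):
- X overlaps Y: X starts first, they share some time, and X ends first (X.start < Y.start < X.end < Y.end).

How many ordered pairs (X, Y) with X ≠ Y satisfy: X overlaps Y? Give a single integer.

4

Checking all 90 ordered pairs for relation 'overlaps'; matching pairs in alphabetical order:
(G, U): G overlaps U ✓
(L, N): L overlaps N ✓
(Q, H): Q overlaps H ✓
(U, N): U overlaps N ✓
Count: 4.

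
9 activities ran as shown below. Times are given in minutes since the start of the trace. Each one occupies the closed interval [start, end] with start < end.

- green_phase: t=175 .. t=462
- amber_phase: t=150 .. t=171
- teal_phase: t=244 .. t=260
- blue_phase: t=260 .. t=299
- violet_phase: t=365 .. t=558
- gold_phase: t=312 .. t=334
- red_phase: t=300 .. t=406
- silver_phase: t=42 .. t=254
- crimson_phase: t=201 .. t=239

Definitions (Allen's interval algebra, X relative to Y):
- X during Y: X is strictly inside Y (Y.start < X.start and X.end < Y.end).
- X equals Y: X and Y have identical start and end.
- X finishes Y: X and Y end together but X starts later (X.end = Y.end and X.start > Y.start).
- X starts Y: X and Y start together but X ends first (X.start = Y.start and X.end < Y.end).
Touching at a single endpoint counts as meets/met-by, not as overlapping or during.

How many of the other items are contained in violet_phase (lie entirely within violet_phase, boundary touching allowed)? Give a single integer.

Target violet_phase = [t=365, t=558].
amber_phase [t=150, t=171] → before → no.
blue_phase [t=260, t=299] → before → no.
crimson_phase [t=201, t=239] → before → no.
gold_phase [t=312, t=334] → before → no.
green_phase [t=175, t=462] → overlaps → no.
red_phase [t=300, t=406] → overlaps → no.
silver_phase [t=42, t=254] → before → no.
teal_phase [t=244, t=260] → before → no.
Total: 0.

0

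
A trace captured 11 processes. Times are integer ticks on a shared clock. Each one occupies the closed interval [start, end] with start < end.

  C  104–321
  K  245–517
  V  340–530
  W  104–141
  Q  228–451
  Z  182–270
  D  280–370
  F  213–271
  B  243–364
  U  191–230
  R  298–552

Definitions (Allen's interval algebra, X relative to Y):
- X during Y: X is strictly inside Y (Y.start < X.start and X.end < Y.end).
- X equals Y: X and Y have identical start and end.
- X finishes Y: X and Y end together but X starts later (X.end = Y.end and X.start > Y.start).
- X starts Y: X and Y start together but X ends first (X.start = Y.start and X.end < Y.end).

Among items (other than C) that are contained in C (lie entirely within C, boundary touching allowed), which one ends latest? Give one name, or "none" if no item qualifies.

Target C = [104, 321].
B [243, 364] → overlapped-by → excluded.
D [280, 370] → overlapped-by → excluded.
F [213, 271] → during → candidate.
K [245, 517] → overlapped-by → excluded.
Q [228, 451] → overlapped-by → excluded.
R [298, 552] → overlapped-by → excluded.
U [191, 230] → during → candidate.
V [340, 530] → after → excluded.
W [104, 141] → starts → candidate.
Z [182, 270] → during → candidate.
Among candidates, latest end is 271 → F.

F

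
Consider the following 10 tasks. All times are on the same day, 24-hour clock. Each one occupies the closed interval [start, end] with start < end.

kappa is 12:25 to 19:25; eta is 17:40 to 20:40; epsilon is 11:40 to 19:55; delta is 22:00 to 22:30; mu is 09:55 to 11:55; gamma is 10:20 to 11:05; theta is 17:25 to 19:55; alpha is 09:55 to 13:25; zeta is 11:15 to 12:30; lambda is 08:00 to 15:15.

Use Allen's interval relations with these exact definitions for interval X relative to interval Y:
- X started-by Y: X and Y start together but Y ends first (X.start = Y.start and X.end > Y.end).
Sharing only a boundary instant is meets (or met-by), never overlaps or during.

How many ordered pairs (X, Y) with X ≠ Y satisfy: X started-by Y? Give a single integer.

1

Checking all 90 ordered pairs for relation 'started-by'; matching pairs in alphabetical order:
(alpha, mu): alpha started-by mu ✓
Count: 1.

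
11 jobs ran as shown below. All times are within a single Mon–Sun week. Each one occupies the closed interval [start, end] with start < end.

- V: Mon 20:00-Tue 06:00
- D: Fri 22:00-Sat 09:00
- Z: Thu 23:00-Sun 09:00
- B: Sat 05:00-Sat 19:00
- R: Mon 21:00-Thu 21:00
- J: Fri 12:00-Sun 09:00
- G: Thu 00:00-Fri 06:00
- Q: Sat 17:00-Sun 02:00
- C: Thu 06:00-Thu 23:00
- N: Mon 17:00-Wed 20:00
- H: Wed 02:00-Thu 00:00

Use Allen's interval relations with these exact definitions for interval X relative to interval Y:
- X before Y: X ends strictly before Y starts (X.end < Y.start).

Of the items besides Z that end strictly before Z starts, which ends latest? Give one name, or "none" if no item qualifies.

R

Target Z = [Thu 23:00, Sun 09:00].
B [Sat 05:00, Sat 19:00] → during → excluded.
C [Thu 06:00, Thu 23:00] → meets → excluded.
D [Fri 22:00, Sat 09:00] → during → excluded.
G [Thu 00:00, Fri 06:00] → overlaps → excluded.
H [Wed 02:00, Thu 00:00] → before → candidate.
J [Fri 12:00, Sun 09:00] → finishes → excluded.
N [Mon 17:00, Wed 20:00] → before → candidate.
Q [Sat 17:00, Sun 02:00] → during → excluded.
R [Mon 21:00, Thu 21:00] → before → candidate.
V [Mon 20:00, Tue 06:00] → before → candidate.
Among candidates, latest end is Thu 21:00 → R.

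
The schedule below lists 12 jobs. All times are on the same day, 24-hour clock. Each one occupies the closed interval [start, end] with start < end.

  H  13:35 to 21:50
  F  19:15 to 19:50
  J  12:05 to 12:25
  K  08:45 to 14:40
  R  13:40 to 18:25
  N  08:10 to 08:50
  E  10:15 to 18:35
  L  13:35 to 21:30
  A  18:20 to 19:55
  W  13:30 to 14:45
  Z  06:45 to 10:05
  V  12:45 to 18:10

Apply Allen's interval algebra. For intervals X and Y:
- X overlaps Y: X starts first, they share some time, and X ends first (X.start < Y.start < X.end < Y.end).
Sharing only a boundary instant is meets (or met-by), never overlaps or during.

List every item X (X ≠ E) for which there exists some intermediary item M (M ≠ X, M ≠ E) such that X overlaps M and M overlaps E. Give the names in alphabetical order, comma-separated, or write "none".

Target E = [10:15, 18:35].
Intermediaries M with M overlaps E: K.
Via K — items with X overlaps K: N, Z.
Union: N, Z.

N, Z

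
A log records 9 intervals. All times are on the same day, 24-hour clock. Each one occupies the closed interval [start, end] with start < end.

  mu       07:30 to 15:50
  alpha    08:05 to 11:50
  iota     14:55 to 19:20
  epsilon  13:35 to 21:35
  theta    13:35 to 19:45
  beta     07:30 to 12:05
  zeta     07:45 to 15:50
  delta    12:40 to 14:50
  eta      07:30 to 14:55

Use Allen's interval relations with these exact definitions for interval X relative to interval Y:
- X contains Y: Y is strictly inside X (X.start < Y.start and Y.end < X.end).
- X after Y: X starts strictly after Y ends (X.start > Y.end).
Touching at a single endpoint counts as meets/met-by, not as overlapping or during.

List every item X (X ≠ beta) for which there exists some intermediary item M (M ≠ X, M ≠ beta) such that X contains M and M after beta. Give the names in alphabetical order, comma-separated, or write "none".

Target beta = [07:30, 12:05].
Intermediaries M with M after beta: delta, epsilon, iota, theta.
Via delta — items with X contains delta: eta, mu, zeta.
Via epsilon — items with X contains epsilon: none.
Via iota — items with X contains iota: epsilon, theta.
Via theta — items with X contains theta: none.
Union: epsilon, eta, mu, theta, zeta.

epsilon, eta, mu, theta, zeta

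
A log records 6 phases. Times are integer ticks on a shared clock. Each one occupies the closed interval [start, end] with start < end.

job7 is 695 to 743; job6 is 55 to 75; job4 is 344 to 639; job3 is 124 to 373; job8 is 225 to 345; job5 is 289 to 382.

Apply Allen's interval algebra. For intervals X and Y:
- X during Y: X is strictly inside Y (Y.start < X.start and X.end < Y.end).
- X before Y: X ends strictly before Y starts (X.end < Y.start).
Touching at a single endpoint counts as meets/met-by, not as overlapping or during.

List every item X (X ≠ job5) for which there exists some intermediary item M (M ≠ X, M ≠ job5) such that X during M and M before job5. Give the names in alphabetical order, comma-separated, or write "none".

none

Target job5 = [289, 382].
Intermediaries M with M before job5: job6.
Via job6 — items with X during job6: none.
Union: none.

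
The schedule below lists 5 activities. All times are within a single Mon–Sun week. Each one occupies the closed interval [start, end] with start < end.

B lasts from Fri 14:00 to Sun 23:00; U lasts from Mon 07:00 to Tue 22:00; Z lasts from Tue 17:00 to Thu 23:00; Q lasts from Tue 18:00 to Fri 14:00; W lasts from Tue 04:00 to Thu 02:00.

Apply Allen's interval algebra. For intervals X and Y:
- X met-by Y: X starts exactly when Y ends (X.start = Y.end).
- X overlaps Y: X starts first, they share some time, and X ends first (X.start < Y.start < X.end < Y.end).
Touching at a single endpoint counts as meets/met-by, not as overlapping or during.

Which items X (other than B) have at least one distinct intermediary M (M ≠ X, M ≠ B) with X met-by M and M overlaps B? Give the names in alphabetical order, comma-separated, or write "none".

Target B = [Fri 14:00, Sun 23:00].
Intermediaries M with M overlaps B: none.
Union: none.

none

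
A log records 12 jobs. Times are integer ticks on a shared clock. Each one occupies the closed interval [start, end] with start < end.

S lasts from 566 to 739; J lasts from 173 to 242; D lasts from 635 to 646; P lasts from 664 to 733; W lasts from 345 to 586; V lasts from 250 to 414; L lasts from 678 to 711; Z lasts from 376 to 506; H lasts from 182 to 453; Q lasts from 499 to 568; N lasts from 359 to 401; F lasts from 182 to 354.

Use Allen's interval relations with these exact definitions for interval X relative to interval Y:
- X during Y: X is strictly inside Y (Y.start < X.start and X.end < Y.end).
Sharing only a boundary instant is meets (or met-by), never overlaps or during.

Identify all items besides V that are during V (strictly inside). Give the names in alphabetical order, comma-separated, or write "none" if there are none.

N

Target V = [250, 414].
D [635, 646] → after → no.
F [182, 354] → overlaps → no.
H [182, 453] → contains → no.
J [173, 242] → before → no.
L [678, 711] → after → no.
N [359, 401] → during → yes.
P [664, 733] → after → no.
Q [499, 568] → after → no.
S [566, 739] → after → no.
W [345, 586] → overlapped-by → no.
Z [376, 506] → overlapped-by → no.
Result: N.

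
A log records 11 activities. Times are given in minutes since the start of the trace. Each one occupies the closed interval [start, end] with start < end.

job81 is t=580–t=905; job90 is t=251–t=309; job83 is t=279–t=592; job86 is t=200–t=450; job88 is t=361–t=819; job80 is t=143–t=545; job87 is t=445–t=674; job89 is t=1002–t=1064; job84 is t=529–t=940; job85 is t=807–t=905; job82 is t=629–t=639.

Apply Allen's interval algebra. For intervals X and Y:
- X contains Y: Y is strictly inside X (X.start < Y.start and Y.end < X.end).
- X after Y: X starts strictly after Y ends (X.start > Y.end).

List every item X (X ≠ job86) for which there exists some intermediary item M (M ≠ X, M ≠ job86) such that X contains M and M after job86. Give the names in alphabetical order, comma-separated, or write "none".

Target job86 = [t=200, t=450].
Intermediaries M with M after job86: job81, job82, job84, job85, job89.
Via job81 — items with X contains job81: job84.
Via job82 — items with X contains job82: job81, job84, job87, job88.
Via job84 — items with X contains job84: none.
Via job85 — items with X contains job85: job84.
Via job89 — items with X contains job89: none.
Union: job81, job84, job87, job88.

job81, job84, job87, job88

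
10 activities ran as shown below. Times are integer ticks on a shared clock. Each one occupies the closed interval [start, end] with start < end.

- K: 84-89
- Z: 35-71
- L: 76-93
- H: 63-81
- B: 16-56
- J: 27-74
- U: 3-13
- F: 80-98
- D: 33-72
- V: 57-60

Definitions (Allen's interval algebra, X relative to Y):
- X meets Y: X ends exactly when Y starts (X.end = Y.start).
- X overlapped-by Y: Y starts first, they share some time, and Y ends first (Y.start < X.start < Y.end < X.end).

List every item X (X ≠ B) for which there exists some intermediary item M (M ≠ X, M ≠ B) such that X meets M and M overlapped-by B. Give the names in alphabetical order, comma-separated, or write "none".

none

Target B = [16, 56].
Intermediaries M with M overlapped-by B: D, J, Z.
Via D — items with X meets D: none.
Via J — items with X meets J: none.
Via Z — items with X meets Z: none.
Union: none.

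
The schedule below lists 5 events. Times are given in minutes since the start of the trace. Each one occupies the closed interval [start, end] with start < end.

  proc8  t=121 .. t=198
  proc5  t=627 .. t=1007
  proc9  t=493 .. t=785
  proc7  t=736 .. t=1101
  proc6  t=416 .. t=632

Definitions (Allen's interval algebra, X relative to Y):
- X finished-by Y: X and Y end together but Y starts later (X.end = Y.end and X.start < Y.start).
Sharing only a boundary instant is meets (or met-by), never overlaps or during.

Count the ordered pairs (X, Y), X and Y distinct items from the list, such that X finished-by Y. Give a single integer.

Checking all 20 ordered pairs for relation 'finished-by'; matching pairs in alphabetical order:
No pair satisfies it.
Count: 0.

0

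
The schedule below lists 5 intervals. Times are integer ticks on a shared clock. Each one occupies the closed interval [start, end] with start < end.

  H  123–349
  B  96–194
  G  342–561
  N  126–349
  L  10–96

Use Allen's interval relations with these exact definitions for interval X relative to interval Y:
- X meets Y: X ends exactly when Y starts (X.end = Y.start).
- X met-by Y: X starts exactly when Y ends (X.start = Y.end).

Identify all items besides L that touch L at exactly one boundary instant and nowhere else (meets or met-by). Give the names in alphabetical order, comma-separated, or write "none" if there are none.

Target L = [10, 96].
B [96, 194] → met-by → yes.
G [342, 561] → after → no.
H [123, 349] → after → no.
N [126, 349] → after → no.
Result: B.

B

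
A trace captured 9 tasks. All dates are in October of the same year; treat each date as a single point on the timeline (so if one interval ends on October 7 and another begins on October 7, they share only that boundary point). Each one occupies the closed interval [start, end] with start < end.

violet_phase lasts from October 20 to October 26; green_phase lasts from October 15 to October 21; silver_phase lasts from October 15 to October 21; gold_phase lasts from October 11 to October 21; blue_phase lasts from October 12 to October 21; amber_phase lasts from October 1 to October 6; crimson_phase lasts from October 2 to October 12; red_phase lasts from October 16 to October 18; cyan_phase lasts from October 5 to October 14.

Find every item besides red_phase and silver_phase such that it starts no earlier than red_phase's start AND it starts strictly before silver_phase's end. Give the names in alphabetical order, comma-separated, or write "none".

violet_phase

Conditions: its start is no earlier than red_phase's start (X.start >= October 16) AND its start is strictly before silver_phase's end (X.start < October 21).
amber_phase: start October 1 >= October 16? ✗; start October 1 < October 21? ✓ → no.
blue_phase: start October 12 >= October 16? ✗; start October 12 < October 21? ✓ → no.
crimson_phase: start October 2 >= October 16? ✗; start October 2 < October 21? ✓ → no.
cyan_phase: start October 5 >= October 16? ✗; start October 5 < October 21? ✓ → no.
gold_phase: start October 11 >= October 16? ✗; start October 11 < October 21? ✓ → no.
green_phase: start October 15 >= October 16? ✗; start October 15 < October 21? ✓ → no.
violet_phase: start October 20 >= October 16? ✓; start October 20 < October 21? ✓ → yes.
Result: violet_phase.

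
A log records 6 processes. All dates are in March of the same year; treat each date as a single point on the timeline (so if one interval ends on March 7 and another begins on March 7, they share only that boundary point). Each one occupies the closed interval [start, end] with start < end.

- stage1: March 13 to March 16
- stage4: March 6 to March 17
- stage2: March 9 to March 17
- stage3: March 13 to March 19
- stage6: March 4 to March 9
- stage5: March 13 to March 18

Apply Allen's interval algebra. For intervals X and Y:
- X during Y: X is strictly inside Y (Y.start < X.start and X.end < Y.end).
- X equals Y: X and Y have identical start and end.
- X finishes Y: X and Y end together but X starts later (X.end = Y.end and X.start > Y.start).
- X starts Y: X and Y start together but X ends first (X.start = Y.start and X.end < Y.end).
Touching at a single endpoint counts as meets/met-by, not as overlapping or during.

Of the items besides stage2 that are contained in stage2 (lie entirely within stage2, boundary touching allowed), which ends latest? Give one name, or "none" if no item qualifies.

Target stage2 = [March 9, March 17].
stage1 [March 13, March 16] → during → candidate.
stage3 [March 13, March 19] → overlapped-by → excluded.
stage4 [March 6, March 17] → finished-by → excluded.
stage5 [March 13, March 18] → overlapped-by → excluded.
stage6 [March 4, March 9] → meets → excluded.
Among candidates, latest end is March 16 → stage1.

stage1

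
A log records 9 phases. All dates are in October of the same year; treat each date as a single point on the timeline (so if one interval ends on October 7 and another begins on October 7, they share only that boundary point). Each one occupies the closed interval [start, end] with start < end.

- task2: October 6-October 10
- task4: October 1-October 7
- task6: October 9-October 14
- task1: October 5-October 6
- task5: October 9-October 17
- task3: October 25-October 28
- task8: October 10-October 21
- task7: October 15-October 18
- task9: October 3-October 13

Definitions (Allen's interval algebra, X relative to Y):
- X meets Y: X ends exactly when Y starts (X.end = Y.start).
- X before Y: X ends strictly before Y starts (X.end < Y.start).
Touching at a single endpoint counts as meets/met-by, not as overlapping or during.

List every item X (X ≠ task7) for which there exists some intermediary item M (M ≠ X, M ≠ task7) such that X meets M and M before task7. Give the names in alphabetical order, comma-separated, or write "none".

task1

Target task7 = [October 15, October 18].
Intermediaries M with M before task7: task1, task2, task4, task6, task9.
Via task1 — items with X meets task1: none.
Via task2 — items with X meets task2: task1.
Via task4 — items with X meets task4: none.
Via task6 — items with X meets task6: none.
Via task9 — items with X meets task9: none.
Union: task1.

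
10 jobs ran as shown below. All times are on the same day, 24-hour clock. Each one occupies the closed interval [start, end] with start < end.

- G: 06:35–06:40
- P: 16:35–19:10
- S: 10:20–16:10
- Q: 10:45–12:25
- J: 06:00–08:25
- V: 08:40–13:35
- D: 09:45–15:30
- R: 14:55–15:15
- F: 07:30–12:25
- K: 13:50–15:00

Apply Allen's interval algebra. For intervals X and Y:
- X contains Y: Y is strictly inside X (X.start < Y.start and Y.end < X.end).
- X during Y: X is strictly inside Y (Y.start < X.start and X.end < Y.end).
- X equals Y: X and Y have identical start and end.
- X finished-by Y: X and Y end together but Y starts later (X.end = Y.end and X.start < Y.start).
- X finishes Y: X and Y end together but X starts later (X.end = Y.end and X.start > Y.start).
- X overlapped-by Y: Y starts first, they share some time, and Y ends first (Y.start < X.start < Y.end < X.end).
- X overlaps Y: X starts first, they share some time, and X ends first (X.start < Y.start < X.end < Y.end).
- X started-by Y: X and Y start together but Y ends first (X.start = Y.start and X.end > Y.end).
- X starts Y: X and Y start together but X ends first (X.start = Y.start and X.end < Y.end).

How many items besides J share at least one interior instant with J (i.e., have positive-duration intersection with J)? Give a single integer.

Target J = [06:00, 08:25].
D [09:45, 15:30] → after → no.
F [07:30, 12:25] → overlapped-by → counts.
G [06:35, 06:40] → during → counts.
K [13:50, 15:00] → after → no.
P [16:35, 19:10] → after → no.
Q [10:45, 12:25] → after → no.
R [14:55, 15:15] → after → no.
S [10:20, 16:10] → after → no.
V [08:40, 13:35] → after → no.
Total: 2.

2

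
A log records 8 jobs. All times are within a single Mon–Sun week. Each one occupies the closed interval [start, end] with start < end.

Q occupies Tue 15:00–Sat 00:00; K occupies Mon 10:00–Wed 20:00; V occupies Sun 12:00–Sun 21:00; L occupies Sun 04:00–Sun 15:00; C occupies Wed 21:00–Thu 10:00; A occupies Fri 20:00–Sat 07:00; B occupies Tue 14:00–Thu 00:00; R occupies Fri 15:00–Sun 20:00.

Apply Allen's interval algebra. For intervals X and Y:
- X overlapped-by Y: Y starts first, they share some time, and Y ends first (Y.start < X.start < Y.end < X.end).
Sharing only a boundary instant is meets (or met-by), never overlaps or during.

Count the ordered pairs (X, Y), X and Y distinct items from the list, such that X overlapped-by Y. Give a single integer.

Checking all 56 ordered pairs for relation 'overlapped-by'; matching pairs in alphabetical order:
(A, Q): A overlapped-by Q ✓
(B, K): B overlapped-by K ✓
(C, B): C overlapped-by B ✓
(Q, B): Q overlapped-by B ✓
(Q, K): Q overlapped-by K ✓
(R, Q): R overlapped-by Q ✓
(V, L): V overlapped-by L ✓
(V, R): V overlapped-by R ✓
Count: 8.

8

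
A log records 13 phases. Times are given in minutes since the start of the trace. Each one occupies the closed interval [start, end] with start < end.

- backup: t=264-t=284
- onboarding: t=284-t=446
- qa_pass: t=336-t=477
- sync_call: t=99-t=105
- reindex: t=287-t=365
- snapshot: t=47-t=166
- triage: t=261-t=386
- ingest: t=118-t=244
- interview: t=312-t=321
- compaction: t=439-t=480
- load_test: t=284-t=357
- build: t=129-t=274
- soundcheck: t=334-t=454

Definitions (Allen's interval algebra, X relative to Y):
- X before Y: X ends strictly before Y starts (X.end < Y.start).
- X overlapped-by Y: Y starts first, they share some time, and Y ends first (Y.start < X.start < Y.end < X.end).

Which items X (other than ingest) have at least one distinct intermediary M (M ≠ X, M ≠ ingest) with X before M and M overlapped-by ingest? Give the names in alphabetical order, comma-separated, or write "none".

Target ingest = [t=118, t=244].
Intermediaries M with M overlapped-by ingest: build.
Via build — items with X before build: sync_call.
Union: sync_call.

sync_call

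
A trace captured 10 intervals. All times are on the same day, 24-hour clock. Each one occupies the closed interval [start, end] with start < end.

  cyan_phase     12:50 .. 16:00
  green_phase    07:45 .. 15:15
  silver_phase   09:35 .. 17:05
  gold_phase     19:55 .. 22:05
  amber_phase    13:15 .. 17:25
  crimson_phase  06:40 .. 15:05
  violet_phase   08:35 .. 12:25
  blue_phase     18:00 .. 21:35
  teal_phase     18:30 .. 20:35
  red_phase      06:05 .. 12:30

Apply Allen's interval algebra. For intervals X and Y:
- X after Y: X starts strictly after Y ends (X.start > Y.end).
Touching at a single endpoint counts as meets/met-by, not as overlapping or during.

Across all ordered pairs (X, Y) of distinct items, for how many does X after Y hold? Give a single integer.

Checking all 90 ordered pairs for relation 'after'; matching pairs in alphabetical order:
(amber_phase, red_phase): amber_phase after red_phase ✓
(amber_phase, violet_phase): amber_phase after violet_phase ✓
(blue_phase, amber_phase): blue_phase after amber_phase ✓
(blue_phase, crimson_phase): blue_phase after crimson_phase ✓
(blue_phase, cyan_phase): blue_phase after cyan_phase ✓
(blue_phase, green_phase): blue_phase after green_phase ✓
(blue_phase, red_phase): blue_phase after red_phase ✓
(blue_phase, silver_phase): blue_phase after silver_phase ✓
(blue_phase, violet_phase): blue_phase after violet_phase ✓
(cyan_phase, red_phase): cyan_phase after red_phase ✓
(cyan_phase, violet_phase): cyan_phase after violet_phase ✓
(gold_phase, amber_phase): gold_phase after amber_phase ✓
(gold_phase, crimson_phase): gold_phase after crimson_phase ✓
(gold_phase, cyan_phase): gold_phase after cyan_phase ✓
(gold_phase, green_phase): gold_phase after green_phase ✓
(gold_phase, red_phase): gold_phase after red_phase ✓
(gold_phase, silver_phase): gold_phase after silver_phase ✓
(gold_phase, violet_phase): gold_phase after violet_phase ✓
(teal_phase, amber_phase): teal_phase after amber_phase ✓
(teal_phase, crimson_phase): teal_phase after crimson_phase ✓
(teal_phase, cyan_phase): teal_phase after cyan_phase ✓
(teal_phase, green_phase): teal_phase after green_phase ✓
(teal_phase, red_phase): teal_phase after red_phase ✓
(teal_phase, silver_phase): teal_phase after silver_phase ✓
... plus 1 further pairs not listed.
Count: 25.

25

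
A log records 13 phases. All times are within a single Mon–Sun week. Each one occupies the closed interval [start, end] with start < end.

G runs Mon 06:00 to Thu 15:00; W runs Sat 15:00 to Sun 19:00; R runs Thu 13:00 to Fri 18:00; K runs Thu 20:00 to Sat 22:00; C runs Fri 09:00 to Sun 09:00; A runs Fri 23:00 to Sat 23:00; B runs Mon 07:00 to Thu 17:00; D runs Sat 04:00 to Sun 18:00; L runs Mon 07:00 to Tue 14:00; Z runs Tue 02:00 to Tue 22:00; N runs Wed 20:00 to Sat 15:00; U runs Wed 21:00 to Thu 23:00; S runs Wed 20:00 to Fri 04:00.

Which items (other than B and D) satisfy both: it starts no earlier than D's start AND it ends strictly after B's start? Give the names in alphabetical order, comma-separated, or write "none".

W

Conditions: its start is no earlier than D's start (X.start >= Sat 04:00) AND its end is strictly after B's start (X.end > Mon 07:00).
A: start Fri 23:00 >= Sat 04:00? ✗; end Sat 23:00 > Mon 07:00? ✓ → no.
C: start Fri 09:00 >= Sat 04:00? ✗; end Sun 09:00 > Mon 07:00? ✓ → no.
G: start Mon 06:00 >= Sat 04:00? ✗; end Thu 15:00 > Mon 07:00? ✓ → no.
K: start Thu 20:00 >= Sat 04:00? ✗; end Sat 22:00 > Mon 07:00? ✓ → no.
L: start Mon 07:00 >= Sat 04:00? ✗; end Tue 14:00 > Mon 07:00? ✓ → no.
N: start Wed 20:00 >= Sat 04:00? ✗; end Sat 15:00 > Mon 07:00? ✓ → no.
R: start Thu 13:00 >= Sat 04:00? ✗; end Fri 18:00 > Mon 07:00? ✓ → no.
S: start Wed 20:00 >= Sat 04:00? ✗; end Fri 04:00 > Mon 07:00? ✓ → no.
U: start Wed 21:00 >= Sat 04:00? ✗; end Thu 23:00 > Mon 07:00? ✓ → no.
W: start Sat 15:00 >= Sat 04:00? ✓; end Sun 19:00 > Mon 07:00? ✓ → yes.
Z: start Tue 02:00 >= Sat 04:00? ✗; end Tue 22:00 > Mon 07:00? ✓ → no.
Result: W.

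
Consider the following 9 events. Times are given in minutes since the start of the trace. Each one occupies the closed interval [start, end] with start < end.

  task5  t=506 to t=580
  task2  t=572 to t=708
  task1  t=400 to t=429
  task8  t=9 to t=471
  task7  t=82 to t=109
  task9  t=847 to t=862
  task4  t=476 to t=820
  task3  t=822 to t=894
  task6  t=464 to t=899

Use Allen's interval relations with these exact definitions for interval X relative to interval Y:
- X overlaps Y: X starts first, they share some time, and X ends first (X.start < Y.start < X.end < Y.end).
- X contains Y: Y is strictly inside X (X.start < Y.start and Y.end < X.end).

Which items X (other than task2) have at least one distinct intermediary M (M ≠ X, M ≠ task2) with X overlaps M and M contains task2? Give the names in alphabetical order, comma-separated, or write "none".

Target task2 = [t=572, t=708].
Intermediaries M with M contains task2: task4, task6.
Via task4 — items with X overlaps task4: none.
Via task6 — items with X overlaps task6: task8.
Union: task8.

task8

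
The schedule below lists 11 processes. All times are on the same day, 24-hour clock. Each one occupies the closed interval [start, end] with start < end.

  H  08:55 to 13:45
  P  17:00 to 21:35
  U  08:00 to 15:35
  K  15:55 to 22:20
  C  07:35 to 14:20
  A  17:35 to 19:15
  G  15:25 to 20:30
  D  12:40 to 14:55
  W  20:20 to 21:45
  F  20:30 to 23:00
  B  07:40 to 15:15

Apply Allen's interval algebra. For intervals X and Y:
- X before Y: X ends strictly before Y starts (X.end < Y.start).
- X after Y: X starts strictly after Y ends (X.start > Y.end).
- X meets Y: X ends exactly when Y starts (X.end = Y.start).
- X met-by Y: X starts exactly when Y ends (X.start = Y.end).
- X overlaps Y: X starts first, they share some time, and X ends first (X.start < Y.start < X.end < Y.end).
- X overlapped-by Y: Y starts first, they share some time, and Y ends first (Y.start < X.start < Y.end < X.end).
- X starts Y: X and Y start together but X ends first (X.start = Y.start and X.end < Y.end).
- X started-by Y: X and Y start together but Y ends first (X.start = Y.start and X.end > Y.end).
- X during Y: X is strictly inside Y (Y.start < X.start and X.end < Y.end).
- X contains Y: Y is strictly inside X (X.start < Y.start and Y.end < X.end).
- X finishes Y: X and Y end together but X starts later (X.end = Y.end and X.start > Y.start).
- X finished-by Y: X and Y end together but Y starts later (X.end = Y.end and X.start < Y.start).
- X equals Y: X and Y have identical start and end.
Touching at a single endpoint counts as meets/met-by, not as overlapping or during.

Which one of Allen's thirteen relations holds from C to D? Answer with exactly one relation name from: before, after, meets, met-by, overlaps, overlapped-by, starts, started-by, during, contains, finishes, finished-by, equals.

C = [07:35, 14:20]; D = [12:40, 14:55].
Compare endpoints: C.start < D.start, C.start < D.end, C.end > D.start, C.end < D.end.
That pattern is 'overlaps'.

overlaps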